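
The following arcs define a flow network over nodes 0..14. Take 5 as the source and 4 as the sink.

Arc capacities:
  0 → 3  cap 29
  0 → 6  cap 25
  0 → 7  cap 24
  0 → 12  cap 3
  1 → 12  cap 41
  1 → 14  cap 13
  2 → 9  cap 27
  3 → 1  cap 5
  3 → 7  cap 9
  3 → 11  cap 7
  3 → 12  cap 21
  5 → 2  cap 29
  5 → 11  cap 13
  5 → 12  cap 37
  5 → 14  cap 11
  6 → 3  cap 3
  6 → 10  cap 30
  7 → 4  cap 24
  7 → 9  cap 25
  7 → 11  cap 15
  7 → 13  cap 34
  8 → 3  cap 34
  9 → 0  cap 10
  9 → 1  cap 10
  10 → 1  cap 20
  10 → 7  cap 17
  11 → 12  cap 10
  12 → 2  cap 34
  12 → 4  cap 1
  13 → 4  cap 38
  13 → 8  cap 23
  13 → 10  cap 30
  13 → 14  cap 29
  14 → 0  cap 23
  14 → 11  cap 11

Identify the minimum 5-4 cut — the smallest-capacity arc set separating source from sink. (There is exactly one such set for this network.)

augment #1: 5→12→4 push 1
augment #2: 5→14→0→7→4 push 11
augment #3: 5→2→9→0→7→4 push 10
augment #4: 5→2→9→1→14→0→7→4 push 3
augment #5: 5→2→9→1→14→0→3→7→13→4 push 7
max flow = 32; residual-reachable set from 5 gives S-side
cut edges (S→T): {(5,14), (9,0), (9,1), (12,4)} total cap 32

Min-cut arcs: {(5,14), (9,0), (9,1), (12,4)} (total capacity 32)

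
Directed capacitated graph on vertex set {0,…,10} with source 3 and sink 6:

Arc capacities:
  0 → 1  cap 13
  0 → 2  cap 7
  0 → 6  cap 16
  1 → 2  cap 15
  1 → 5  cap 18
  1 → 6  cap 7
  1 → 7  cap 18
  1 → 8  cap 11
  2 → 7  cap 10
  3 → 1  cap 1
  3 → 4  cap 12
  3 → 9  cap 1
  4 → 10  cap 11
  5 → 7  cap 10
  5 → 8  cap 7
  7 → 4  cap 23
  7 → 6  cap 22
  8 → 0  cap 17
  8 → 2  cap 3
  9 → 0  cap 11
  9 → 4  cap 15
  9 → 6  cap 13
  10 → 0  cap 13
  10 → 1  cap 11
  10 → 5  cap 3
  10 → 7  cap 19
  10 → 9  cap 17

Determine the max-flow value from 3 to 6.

Maximum flow value: 13

augment #1: 3→1→6 bottleneck 1, total now 1
augment #2: 3→9→6 bottleneck 1, total now 2
augment #3: 3→4→10→0→6 bottleneck 11, total now 13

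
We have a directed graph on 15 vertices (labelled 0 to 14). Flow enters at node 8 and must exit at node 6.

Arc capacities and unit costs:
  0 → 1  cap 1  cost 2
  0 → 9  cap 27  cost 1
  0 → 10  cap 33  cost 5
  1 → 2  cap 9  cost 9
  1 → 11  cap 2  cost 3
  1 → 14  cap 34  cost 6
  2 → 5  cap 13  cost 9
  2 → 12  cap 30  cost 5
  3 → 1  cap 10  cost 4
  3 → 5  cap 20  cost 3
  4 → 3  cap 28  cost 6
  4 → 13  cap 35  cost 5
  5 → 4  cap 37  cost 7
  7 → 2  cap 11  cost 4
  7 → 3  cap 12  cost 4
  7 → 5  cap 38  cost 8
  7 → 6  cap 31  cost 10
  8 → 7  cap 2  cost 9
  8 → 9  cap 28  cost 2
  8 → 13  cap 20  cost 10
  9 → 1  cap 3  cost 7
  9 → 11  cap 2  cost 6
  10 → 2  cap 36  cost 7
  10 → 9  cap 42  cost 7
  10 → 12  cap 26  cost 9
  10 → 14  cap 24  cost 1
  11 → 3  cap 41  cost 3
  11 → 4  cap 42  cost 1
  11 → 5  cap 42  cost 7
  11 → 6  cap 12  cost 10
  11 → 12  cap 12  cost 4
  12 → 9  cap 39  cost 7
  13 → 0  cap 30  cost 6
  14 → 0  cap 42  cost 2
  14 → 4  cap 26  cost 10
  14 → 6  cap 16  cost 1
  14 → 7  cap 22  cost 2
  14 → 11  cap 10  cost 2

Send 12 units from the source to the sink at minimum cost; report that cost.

Minimum cost for 12 units: 237

shortest-cost path #1: 8→9→1→14→6 push 3 @ unit cost 16 (adds 48)
shortest-cost path #2: 8→9→11→6 push 2 @ unit cost 18 (adds 36)
shortest-cost path #3: 8→7→6 push 2 @ unit cost 19 (adds 38)
shortest-cost path #4: 8→13→0→10→14→6 push 5 @ unit cost 23 (adds 115)
total cost = 237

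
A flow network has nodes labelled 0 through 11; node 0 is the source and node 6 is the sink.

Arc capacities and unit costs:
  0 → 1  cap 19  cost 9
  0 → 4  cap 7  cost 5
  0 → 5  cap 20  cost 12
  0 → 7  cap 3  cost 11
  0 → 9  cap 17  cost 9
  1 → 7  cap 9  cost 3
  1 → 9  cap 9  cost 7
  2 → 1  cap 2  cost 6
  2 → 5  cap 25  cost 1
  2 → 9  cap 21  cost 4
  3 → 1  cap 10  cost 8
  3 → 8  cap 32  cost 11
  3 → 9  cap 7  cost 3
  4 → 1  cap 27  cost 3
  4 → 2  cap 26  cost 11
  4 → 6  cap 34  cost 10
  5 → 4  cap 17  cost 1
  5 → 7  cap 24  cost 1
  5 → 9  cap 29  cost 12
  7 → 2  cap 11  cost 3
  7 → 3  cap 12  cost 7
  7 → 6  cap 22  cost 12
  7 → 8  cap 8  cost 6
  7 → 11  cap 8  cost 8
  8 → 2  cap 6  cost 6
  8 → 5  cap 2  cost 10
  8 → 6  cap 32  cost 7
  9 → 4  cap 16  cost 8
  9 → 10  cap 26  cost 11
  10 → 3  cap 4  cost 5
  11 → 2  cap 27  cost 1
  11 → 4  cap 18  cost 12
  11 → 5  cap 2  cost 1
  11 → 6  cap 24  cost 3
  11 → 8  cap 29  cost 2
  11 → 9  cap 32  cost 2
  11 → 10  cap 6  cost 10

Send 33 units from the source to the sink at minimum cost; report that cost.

shortest-cost path #1: 0→4→6 push 7 @ unit cost 15 (adds 105)
shortest-cost path #2: 0→7→11→6 push 3 @ unit cost 22 (adds 66)
shortest-cost path #3: 0→1→7→11→6 push 5 @ unit cost 23 (adds 115)
shortest-cost path #4: 0→5→4→6 push 17 @ unit cost 23 (adds 391)
shortest-cost path #5: 0→1→7→6 push 1 @ unit cost 24 (adds 24)
total cost = 701

Minimum cost for 33 units: 701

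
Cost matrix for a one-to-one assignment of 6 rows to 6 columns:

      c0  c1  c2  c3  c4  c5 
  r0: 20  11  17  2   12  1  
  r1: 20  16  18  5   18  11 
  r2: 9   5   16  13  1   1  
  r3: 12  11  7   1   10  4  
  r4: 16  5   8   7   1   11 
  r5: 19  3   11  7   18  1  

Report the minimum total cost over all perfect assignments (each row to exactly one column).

Minimum assignment cost: 26

optimal assignment: row0→col5 (cost 1), row1→col3 (cost 5), row2→col0 (cost 9), row3→col2 (cost 7), row4→col4 (cost 1), row5→col1 (cost 3)
total = 1 + 5 + 9 + 7 + 1 + 3 = 26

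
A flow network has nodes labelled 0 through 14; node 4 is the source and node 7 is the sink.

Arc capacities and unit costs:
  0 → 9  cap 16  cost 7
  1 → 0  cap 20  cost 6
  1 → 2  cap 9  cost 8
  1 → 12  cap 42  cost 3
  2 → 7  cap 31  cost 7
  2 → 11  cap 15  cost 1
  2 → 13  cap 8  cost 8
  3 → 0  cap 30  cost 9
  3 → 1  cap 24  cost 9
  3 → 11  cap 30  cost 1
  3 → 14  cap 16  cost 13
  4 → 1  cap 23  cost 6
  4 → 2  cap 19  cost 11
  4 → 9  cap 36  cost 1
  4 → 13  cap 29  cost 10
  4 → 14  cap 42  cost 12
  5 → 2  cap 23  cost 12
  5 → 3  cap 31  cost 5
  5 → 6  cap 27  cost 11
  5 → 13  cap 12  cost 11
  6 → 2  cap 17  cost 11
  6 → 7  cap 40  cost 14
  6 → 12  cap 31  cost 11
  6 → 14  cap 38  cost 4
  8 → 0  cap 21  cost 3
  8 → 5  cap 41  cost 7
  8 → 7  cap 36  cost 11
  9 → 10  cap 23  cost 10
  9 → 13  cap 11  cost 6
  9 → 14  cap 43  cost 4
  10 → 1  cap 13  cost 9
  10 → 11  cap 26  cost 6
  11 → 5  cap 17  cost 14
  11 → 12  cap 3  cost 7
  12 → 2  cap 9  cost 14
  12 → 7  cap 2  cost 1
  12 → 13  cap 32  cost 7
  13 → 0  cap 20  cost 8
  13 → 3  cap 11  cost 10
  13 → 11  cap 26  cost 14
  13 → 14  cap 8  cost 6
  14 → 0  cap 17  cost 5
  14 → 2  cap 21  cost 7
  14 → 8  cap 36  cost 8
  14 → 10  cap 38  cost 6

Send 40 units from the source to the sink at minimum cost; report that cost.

Minimum cost for 40 units: 758

shortest-cost path #1: 4→1→12→7 push 2 @ unit cost 10 (adds 20)
shortest-cost path #2: 4→2→7 push 19 @ unit cost 18 (adds 342)
shortest-cost path #3: 4→9→14→2→7 push 12 @ unit cost 19 (adds 228)
shortest-cost path #4: 4→9→14→8→7 push 7 @ unit cost 24 (adds 168)
total cost = 758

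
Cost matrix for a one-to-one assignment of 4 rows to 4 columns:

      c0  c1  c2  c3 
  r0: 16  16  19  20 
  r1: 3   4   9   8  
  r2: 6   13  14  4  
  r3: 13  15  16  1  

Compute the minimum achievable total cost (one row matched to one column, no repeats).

optimal assignment: row0→col2 (cost 19), row1→col1 (cost 4), row2→col0 (cost 6), row3→col3 (cost 1)
total = 19 + 4 + 6 + 1 = 30

Minimum assignment cost: 30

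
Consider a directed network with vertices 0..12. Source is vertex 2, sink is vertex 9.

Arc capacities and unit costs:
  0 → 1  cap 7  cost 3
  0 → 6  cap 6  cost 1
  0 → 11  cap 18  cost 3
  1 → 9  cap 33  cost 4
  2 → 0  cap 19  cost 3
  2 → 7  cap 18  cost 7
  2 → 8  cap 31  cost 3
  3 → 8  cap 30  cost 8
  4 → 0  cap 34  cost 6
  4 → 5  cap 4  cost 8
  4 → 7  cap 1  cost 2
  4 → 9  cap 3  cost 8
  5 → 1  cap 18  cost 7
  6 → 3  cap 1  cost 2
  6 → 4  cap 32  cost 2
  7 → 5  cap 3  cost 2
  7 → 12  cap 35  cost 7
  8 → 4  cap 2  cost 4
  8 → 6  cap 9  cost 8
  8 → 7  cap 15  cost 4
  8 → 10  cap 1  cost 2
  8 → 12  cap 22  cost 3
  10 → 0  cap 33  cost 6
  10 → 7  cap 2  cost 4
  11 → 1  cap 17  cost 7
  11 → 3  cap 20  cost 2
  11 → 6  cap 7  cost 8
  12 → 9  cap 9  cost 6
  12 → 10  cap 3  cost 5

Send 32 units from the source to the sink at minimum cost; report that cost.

Minimum cost for 32 units: 449

shortest-cost path #1: 2→0→1→9 push 7 @ unit cost 10 (adds 70)
shortest-cost path #2: 2→8→12→9 push 9 @ unit cost 12 (adds 108)
shortest-cost path #3: 2→0→6→4→9 push 3 @ unit cost 14 (adds 42)
shortest-cost path #4: 2→0→11→1→9 push 9 @ unit cost 17 (adds 153)
shortest-cost path #5: 2→8→4→6→0→11→1→9 push 2 @ unit cost 18 (adds 36)
shortest-cost path #6: 2→7→5→1→9 push 2 @ unit cost 20 (adds 40)
total cost = 449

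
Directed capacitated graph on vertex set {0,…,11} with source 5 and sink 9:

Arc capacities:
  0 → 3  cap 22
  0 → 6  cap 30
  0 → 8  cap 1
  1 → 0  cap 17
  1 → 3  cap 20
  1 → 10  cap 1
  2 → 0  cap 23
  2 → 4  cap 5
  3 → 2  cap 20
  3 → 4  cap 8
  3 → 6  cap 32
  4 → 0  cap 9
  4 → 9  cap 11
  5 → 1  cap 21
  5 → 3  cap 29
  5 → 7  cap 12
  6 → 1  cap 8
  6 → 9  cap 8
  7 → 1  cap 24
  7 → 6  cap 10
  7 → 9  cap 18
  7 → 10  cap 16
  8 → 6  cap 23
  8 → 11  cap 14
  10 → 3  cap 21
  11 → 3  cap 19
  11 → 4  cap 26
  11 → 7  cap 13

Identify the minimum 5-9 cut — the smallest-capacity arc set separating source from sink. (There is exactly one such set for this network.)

augment #1: 5→7→9 push 12
augment #2: 5→3→4→9 push 8
augment #3: 5→3→6→9 push 8
augment #4: 5→3→2→4→9 push 3
augment #5: 5→1→0→8→11→7→9 push 1
max flow = 32; residual-reachable set from 5 gives S-side
cut edges (S→T): {(0,8), (4,9), (5,7), (6,9)} total cap 32

Min-cut arcs: {(0,8), (4,9), (5,7), (6,9)} (total capacity 32)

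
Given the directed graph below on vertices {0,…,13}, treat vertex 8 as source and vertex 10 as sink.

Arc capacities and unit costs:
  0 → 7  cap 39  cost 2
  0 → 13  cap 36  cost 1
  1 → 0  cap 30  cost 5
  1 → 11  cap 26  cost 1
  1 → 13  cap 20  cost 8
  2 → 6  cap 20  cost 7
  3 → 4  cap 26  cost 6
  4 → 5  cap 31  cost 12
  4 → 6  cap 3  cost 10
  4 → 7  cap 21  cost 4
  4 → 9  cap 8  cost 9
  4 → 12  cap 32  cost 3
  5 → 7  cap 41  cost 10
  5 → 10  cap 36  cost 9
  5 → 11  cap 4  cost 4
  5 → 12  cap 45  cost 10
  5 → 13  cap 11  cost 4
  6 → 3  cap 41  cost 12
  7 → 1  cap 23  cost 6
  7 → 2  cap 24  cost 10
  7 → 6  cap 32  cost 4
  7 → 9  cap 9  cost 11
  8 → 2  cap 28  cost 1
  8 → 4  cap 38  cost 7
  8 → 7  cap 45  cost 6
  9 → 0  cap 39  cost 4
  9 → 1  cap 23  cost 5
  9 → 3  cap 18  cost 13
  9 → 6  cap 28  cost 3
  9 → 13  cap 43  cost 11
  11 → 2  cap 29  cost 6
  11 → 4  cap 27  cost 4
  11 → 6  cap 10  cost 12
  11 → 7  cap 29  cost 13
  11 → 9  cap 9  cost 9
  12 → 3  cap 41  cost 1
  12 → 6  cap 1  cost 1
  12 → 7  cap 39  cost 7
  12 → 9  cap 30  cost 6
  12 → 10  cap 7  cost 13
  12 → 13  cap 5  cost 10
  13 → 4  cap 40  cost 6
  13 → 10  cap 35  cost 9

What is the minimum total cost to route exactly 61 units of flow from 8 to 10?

Minimum cost for 61 units: 1650

shortest-cost path #1: 8→4→12→10 push 7 @ unit cost 23 (adds 161)
shortest-cost path #2: 8→7→1→0→13→10 push 23 @ unit cost 27 (adds 621)
shortest-cost path #3: 8→4→5→10 push 31 @ unit cost 28 (adds 868)
total cost = 1650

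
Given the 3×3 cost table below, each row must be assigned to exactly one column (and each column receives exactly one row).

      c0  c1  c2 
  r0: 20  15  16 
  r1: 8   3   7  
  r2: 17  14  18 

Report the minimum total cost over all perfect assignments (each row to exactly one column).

Minimum assignment cost: 36

optimal assignment: row0→col2 (cost 16), row1→col1 (cost 3), row2→col0 (cost 17)
total = 16 + 3 + 17 = 36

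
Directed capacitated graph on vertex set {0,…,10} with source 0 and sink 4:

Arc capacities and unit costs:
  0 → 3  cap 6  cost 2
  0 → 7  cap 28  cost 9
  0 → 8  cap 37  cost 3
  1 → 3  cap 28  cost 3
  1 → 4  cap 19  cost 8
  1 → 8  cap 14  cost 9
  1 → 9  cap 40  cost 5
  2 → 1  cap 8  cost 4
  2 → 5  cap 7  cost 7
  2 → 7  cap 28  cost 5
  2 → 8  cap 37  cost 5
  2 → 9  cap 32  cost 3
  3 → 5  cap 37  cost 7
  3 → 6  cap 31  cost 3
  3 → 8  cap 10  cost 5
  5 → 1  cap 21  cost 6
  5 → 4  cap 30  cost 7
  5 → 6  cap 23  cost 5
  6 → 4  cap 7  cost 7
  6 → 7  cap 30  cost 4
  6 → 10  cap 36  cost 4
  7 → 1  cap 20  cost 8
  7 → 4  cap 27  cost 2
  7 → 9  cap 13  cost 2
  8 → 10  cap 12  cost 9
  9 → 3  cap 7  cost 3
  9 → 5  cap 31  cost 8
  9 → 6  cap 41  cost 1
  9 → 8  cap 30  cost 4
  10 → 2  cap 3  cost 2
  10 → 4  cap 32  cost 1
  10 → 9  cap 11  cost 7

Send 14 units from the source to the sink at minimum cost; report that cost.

shortest-cost path #1: 0→3→6→10→4 push 6 @ unit cost 10 (adds 60)
shortest-cost path #2: 0→7→4 push 8 @ unit cost 11 (adds 88)
total cost = 148

Minimum cost for 14 units: 148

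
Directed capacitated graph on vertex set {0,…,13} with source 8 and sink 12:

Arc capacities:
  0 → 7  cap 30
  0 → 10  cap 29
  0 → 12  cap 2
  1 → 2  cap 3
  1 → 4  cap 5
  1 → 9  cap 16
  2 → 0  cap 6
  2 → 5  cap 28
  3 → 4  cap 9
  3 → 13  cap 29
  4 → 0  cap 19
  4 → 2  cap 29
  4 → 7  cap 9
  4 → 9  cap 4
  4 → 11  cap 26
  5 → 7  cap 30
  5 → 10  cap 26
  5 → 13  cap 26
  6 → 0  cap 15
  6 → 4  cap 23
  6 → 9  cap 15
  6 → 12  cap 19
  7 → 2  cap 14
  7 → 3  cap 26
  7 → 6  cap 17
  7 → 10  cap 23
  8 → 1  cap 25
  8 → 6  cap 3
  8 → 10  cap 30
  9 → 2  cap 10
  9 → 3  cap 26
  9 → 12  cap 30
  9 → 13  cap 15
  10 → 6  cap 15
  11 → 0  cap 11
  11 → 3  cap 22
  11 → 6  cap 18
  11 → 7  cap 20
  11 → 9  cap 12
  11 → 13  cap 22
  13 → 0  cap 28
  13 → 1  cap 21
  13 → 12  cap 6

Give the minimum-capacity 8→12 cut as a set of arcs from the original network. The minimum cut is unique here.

augment #1: 8→6→12 push 3
augment #2: 8→1→9→12 push 16
augment #3: 8→10→6→12 push 15
augment #4: 8→1→2→0→12 push 2
augment #5: 8→1→4→9→12 push 4
augment #6: 8→1→2→5→13→12 push 1
augment #7: 8→1→4→7→6→12 push 1
max flow = 42; residual-reachable set from 8 gives S-side
cut edges (S→T): {(1,2), (1,4), (1,9), (8,6), (10,6)} total cap 42

Min-cut arcs: {(1,2), (1,4), (1,9), (8,6), (10,6)} (total capacity 42)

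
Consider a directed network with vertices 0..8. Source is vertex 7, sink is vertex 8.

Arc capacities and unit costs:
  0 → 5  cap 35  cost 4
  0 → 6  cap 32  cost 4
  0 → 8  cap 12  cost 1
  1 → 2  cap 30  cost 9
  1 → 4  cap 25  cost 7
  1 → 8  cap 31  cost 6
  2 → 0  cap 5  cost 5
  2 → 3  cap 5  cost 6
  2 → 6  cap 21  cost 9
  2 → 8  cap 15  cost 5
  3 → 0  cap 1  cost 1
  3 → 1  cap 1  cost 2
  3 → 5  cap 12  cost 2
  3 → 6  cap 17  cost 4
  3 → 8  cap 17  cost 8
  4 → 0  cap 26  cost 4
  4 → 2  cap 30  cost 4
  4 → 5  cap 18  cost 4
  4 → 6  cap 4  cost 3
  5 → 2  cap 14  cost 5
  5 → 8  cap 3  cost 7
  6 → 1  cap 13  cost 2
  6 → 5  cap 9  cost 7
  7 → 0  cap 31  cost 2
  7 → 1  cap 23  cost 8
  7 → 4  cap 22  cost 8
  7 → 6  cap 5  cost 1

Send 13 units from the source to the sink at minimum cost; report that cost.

Minimum cost for 13 units: 45

shortest-cost path #1: 7→0→8 push 12 @ unit cost 3 (adds 36)
shortest-cost path #2: 7→6→1→8 push 1 @ unit cost 9 (adds 9)
total cost = 45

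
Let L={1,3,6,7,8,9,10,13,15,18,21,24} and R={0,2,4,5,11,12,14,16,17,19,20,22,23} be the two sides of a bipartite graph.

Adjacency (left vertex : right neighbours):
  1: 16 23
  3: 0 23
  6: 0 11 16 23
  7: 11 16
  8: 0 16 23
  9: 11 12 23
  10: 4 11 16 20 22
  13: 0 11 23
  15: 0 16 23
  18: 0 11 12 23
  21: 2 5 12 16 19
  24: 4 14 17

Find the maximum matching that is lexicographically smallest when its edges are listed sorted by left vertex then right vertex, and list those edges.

|M| = 8 (so the lex-smallest maximum matching has 8 edges)
process left vertices in ascending order; for each, take the smallest-labelled available neighbour that still permits 8 edges overall, or leave it unmatched if none does
lex-smallest matching: {1-16, 3-0, 6-11, 8-23, 9-12, 10-4, 21-2, 24-14}

Lex-smallest maximum matching: {(1,16), (3,0), (6,11), (8,23), (9,12), (10,4), (21,2), (24,14)}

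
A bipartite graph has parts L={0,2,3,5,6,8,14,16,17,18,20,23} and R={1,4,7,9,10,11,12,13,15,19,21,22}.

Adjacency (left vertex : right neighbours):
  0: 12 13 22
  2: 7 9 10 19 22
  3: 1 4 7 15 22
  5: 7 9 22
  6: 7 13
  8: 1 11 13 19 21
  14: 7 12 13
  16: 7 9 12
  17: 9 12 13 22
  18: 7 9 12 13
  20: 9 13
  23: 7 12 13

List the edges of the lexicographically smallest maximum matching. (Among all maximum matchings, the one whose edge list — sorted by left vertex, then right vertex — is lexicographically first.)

|M| = 8 (so the lex-smallest maximum matching has 8 edges)
process left vertices in ascending order; for each, take the smallest-labelled available neighbour that still permits 8 edges overall, or leave it unmatched if none does
lex-smallest matching: {0-12, 2-10, 3-1, 5-7, 6-13, 8-11, 16-9, 17-22}

Lex-smallest maximum matching: {(0,12), (2,10), (3,1), (5,7), (6,13), (8,11), (16,9), (17,22)}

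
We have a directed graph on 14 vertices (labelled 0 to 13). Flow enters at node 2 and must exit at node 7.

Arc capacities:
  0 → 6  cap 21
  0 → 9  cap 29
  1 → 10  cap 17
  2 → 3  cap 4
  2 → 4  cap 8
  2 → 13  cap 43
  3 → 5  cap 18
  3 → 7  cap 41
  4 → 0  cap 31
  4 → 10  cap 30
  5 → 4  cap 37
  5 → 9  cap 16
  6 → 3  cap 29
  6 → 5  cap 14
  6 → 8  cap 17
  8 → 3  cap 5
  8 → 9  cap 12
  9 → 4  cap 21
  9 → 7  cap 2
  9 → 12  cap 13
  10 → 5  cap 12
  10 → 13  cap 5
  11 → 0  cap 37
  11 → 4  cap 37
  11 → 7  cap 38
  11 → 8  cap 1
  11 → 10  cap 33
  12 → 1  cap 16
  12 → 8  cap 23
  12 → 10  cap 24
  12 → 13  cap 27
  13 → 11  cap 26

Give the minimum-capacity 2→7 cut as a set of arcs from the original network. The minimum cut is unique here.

augment #1: 2→3→7 push 4
augment #2: 2→13→11→7 push 26
augment #3: 2→4→0→9→7 push 2
augment #4: 2→4→0→6→3→7 push 6
max flow = 38; residual-reachable set from 2 gives S-side
cut edges (S→T): {(2,3), (2,4), (13,11)} total cap 38

Min-cut arcs: {(2,3), (2,4), (13,11)} (total capacity 38)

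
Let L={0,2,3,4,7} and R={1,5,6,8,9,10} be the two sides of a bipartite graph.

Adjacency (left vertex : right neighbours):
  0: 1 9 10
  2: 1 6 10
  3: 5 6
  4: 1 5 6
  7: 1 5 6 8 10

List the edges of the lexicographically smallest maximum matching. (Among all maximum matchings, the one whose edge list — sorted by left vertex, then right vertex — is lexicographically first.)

|M| = 5 (so the lex-smallest maximum matching has 5 edges)
process left vertices in ascending order; for each, take the smallest-labelled available neighbour that still permits 5 edges overall, or leave it unmatched if none does
lex-smallest matching: {0-1, 2-10, 3-5, 4-6, 7-8}

Lex-smallest maximum matching: {(0,1), (2,10), (3,5), (4,6), (7,8)}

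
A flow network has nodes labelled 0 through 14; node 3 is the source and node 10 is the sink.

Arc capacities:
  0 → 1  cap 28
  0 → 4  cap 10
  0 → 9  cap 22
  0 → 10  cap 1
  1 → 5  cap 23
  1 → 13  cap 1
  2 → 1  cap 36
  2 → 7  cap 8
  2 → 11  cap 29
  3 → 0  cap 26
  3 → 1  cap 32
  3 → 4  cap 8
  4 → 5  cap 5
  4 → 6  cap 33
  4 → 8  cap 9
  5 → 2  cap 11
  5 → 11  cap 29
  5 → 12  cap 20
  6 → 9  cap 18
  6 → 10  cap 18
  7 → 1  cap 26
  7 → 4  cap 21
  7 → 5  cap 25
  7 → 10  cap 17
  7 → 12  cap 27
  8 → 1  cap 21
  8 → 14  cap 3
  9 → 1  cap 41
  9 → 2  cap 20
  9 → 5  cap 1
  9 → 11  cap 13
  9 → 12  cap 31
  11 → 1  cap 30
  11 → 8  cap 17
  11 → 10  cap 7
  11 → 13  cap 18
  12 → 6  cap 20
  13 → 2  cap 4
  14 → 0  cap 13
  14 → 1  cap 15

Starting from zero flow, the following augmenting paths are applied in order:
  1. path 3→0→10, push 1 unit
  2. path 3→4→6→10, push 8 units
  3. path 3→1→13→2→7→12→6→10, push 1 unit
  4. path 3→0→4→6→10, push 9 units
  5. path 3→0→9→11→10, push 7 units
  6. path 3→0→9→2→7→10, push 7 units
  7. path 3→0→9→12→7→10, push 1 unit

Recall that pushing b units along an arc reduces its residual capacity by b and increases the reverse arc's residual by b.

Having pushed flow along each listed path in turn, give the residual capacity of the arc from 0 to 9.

after path 1 (3→0→10, push 1): res(0,9)=22
after path 2 (3→4→6→10, push 8): res(0,9)=22
after path 3 (3→1→13→2→7→12→6→10, push 1): res(0,9)=22
after path 4 (3→0→4→6→10, push 9): res(0,9)=22
after path 5 (3→0→9→11→10, push 7): res(0,9)=15
after path 6 (3→0→9→2→7→10, push 7): res(0,9)=8
after path 7 (3→0→9→12→7→10, push 1): res(0,9)=7

Residual capacity of (0,9): 7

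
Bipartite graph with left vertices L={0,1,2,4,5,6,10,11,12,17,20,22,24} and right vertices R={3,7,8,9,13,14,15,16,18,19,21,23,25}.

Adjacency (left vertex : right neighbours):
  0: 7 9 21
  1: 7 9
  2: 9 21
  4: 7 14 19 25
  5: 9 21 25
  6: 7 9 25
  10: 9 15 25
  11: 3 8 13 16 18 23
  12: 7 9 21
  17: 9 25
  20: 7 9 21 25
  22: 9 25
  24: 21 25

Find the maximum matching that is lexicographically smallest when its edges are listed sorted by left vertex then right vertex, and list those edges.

Lex-smallest maximum matching: {(0,7), (1,9), (2,21), (4,14), (5,25), (10,15), (11,3)}

|M| = 7 (so the lex-smallest maximum matching has 7 edges)
process left vertices in ascending order; for each, take the smallest-labelled available neighbour that still permits 7 edges overall, or leave it unmatched if none does
lex-smallest matching: {0-7, 1-9, 2-21, 4-14, 5-25, 10-15, 11-3}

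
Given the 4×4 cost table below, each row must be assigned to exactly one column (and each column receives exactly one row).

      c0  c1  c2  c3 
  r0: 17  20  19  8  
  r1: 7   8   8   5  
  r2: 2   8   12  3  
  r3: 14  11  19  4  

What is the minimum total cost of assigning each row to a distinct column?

Minimum assignment cost: 29

optimal assignment: row0→col3 (cost 8), row1→col2 (cost 8), row2→col0 (cost 2), row3→col1 (cost 11)
total = 8 + 8 + 2 + 11 = 29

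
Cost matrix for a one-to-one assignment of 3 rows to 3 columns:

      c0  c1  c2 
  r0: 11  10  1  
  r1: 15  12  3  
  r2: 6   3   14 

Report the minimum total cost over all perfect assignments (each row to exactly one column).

Minimum assignment cost: 17

optimal assignment: row0→col0 (cost 11), row1→col2 (cost 3), row2→col1 (cost 3)
total = 11 + 3 + 3 = 17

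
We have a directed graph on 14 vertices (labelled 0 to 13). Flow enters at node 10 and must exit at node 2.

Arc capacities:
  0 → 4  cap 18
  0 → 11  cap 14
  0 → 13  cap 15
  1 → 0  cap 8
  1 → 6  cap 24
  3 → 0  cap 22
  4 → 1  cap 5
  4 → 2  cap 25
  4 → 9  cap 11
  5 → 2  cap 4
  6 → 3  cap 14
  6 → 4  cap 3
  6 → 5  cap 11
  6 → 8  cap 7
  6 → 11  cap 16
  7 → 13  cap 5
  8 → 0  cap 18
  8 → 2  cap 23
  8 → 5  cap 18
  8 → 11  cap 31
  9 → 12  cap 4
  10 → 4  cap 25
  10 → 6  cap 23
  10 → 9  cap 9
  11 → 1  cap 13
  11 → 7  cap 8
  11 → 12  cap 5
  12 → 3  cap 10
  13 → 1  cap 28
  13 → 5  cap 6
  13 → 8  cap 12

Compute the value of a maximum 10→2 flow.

augment #1: 10→4→2 bottleneck 25, total now 25
augment #2: 10→6→5→2 bottleneck 4, total now 29
augment #3: 10→6→8→2 bottleneck 7, total now 36
augment #4: 10→6→3→0→13→8→2 bottleneck 12, total now 48

Maximum flow value: 48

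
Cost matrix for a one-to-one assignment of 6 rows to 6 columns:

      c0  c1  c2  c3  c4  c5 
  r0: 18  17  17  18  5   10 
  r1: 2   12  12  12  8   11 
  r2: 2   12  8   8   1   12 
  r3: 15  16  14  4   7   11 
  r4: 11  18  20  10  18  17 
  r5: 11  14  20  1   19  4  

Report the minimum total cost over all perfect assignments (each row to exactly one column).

Minimum assignment cost: 41

optimal assignment: row0→col4 (cost 5), row1→col0 (cost 2), row2→col2 (cost 8), row3→col3 (cost 4), row4→col1 (cost 18), row5→col5 (cost 4)
total = 5 + 2 + 8 + 4 + 18 + 4 = 41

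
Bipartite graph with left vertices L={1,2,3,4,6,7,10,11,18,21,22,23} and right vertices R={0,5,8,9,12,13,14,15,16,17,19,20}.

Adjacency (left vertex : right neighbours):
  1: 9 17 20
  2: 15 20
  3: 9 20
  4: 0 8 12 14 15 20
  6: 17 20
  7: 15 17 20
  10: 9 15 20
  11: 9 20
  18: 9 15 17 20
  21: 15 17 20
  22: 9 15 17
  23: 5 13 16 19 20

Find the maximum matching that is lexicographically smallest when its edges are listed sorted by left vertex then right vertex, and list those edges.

Lex-smallest maximum matching: {(1,9), (2,15), (3,20), (4,0), (6,17), (23,5)}

|M| = 6 (so the lex-smallest maximum matching has 6 edges)
process left vertices in ascending order; for each, take the smallest-labelled available neighbour that still permits 6 edges overall, or leave it unmatched if none does
lex-smallest matching: {1-9, 2-15, 3-20, 4-0, 6-17, 23-5}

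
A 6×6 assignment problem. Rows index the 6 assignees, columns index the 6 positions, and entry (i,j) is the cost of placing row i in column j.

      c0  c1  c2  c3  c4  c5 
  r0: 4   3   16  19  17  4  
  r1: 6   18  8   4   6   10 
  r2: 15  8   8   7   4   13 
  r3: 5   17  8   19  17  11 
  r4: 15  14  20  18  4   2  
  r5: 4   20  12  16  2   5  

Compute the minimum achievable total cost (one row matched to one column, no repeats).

Minimum assignment cost: 24

optimal assignment: row0→col1 (cost 3), row1→col3 (cost 4), row2→col2 (cost 8), row3→col0 (cost 5), row4→col5 (cost 2), row5→col4 (cost 2)
total = 3 + 4 + 8 + 5 + 2 + 2 = 24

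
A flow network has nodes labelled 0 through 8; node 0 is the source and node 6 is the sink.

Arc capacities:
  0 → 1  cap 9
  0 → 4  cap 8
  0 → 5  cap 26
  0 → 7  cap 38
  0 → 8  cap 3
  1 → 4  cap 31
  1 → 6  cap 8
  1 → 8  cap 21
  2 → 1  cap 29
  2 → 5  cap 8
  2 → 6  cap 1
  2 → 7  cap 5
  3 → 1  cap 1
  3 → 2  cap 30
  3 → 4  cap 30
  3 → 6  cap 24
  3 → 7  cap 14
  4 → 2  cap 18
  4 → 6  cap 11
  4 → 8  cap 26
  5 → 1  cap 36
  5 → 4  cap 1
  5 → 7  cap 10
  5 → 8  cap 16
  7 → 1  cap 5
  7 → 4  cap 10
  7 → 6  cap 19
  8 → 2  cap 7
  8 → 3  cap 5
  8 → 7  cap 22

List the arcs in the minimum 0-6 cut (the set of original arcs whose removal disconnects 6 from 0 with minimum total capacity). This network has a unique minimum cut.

Min-cut arcs: {(1,6), (2,6), (4,6), (7,6), (8,3)} (total capacity 44)

augment #1: 0→1→6 push 8
augment #2: 0→4→6 push 8
augment #3: 0→7→6 push 19
augment #4: 0→1→4→6 push 1
augment #5: 0→5→4→6 push 1
augment #6: 0→7→4→6 push 1
augment #7: 0→8→2→6 push 1
augment #8: 0→8→3→6 push 2
augment #9: 0→5→8→3→6 push 3
max flow = 44; residual-reachable set from 0 gives S-side
cut edges (S→T): {(1,6), (2,6), (4,6), (7,6), (8,3)} total cap 44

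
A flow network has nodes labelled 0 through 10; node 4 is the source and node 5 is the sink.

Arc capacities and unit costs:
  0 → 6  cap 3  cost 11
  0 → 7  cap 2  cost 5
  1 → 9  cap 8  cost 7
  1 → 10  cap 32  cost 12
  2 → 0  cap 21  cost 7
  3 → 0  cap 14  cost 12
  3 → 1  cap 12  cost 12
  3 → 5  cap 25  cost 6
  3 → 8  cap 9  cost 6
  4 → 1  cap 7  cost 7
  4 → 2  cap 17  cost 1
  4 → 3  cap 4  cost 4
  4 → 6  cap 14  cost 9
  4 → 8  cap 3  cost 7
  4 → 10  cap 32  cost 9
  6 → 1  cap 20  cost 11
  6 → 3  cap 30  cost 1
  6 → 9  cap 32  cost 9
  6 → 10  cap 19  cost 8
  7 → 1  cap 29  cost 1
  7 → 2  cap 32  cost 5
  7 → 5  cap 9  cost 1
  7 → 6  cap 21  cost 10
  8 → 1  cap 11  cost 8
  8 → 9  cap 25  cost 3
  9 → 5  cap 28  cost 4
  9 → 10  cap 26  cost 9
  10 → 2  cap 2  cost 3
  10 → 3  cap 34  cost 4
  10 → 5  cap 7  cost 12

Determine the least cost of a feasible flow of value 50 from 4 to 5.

Minimum cost for 50 units: 890

shortest-cost path #1: 4→3→5 push 4 @ unit cost 10 (adds 40)
shortest-cost path #2: 4→8→9→5 push 3 @ unit cost 14 (adds 42)
shortest-cost path #3: 4→2→0→7→5 push 2 @ unit cost 14 (adds 28)
shortest-cost path #4: 4→6→3→5 push 14 @ unit cost 16 (adds 224)
shortest-cost path #5: 4→1→9→5 push 7 @ unit cost 18 (adds 126)
shortest-cost path #6: 4→10→3→5 push 7 @ unit cost 19 (adds 133)
shortest-cost path #7: 4→10→5 push 7 @ unit cost 21 (adds 147)
shortest-cost path #8: 4→10→3→6→9→5 push 6 @ unit cost 25 (adds 150)
total cost = 890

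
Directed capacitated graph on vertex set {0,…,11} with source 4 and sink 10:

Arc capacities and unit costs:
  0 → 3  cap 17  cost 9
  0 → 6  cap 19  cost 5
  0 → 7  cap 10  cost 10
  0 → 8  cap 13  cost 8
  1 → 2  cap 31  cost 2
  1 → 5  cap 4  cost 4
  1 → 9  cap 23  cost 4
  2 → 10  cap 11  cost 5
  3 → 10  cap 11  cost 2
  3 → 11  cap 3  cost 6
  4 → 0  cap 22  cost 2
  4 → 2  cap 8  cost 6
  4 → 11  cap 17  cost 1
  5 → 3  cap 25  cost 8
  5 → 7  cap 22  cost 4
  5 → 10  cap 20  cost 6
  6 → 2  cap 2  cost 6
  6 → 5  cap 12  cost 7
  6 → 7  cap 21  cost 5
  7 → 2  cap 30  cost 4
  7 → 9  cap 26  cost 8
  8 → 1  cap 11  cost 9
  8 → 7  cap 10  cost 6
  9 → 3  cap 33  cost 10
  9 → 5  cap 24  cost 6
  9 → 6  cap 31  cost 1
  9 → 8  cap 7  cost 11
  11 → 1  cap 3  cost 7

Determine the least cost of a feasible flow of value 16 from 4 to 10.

Minimum cost for 16 units: 192

shortest-cost path #1: 4→2→10 push 8 @ unit cost 11 (adds 88)
shortest-cost path #2: 4→0→3→10 push 8 @ unit cost 13 (adds 104)
total cost = 192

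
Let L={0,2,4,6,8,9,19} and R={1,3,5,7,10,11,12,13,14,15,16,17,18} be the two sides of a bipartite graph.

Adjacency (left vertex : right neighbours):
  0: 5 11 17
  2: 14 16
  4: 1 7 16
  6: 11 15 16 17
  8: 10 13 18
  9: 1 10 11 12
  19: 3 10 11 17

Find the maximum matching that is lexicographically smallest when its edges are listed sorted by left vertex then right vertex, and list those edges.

Lex-smallest maximum matching: {(0,5), (2,14), (4,1), (6,11), (8,10), (9,12), (19,3)}

|M| = 7 (so the lex-smallest maximum matching has 7 edges)
process left vertices in ascending order; for each, take the smallest-labelled available neighbour that still permits 7 edges overall, or leave it unmatched if none does
lex-smallest matching: {0-5, 2-14, 4-1, 6-11, 8-10, 9-12, 19-3}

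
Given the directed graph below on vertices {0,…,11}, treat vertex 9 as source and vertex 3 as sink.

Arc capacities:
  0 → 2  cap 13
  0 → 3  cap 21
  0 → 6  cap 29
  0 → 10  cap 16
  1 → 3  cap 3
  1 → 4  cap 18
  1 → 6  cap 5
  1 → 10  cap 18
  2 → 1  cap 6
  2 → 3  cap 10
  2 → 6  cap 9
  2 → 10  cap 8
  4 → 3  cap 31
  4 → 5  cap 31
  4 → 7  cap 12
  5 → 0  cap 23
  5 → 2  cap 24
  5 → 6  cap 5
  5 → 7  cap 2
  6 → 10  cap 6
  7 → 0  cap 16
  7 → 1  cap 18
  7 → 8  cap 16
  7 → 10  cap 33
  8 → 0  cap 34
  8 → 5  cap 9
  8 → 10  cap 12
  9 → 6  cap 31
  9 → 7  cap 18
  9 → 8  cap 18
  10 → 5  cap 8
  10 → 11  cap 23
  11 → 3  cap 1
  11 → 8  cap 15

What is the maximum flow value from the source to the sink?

Maximum flow value: 42

augment #1: 9→7→0→3 bottleneck 16, total now 16
augment #2: 9→7→1→3 bottleneck 2, total now 18
augment #3: 9→8→0→3 bottleneck 5, total now 23
augment #4: 9→6→10→11→3 bottleneck 1, total now 24
augment #5: 9→8→0→2→3 bottleneck 10, total now 34
augment #6: 9→8→0→2→1→3 bottleneck 1, total now 35
augment #7: 9→8→0→2→1→4→3 bottleneck 2, total now 37
augment #8: 9→6→10→5→2→1→4→3 bottleneck 3, total now 40
augment #9: 9→6→10→5→7→1→4→3 bottleneck 2, total now 42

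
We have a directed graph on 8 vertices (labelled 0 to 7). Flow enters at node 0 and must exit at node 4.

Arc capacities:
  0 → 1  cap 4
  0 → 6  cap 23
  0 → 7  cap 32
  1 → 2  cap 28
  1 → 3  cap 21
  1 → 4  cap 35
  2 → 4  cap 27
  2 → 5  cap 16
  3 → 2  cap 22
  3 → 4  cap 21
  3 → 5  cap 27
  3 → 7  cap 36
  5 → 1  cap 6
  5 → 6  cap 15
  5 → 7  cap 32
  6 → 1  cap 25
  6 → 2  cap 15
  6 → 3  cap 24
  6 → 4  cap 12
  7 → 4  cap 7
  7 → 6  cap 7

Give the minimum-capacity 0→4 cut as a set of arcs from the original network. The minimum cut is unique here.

augment #1: 0→1→4 push 4
augment #2: 0→6→4 push 12
augment #3: 0→7→4 push 7
augment #4: 0→6→1→4 push 11
augment #5: 0→7→6→1→4 push 7
max flow = 41; residual-reachable set from 0 gives S-side
cut edges (S→T): {(0,1), (0,6), (7,4), (7,6)} total cap 41

Min-cut arcs: {(0,1), (0,6), (7,4), (7,6)} (total capacity 41)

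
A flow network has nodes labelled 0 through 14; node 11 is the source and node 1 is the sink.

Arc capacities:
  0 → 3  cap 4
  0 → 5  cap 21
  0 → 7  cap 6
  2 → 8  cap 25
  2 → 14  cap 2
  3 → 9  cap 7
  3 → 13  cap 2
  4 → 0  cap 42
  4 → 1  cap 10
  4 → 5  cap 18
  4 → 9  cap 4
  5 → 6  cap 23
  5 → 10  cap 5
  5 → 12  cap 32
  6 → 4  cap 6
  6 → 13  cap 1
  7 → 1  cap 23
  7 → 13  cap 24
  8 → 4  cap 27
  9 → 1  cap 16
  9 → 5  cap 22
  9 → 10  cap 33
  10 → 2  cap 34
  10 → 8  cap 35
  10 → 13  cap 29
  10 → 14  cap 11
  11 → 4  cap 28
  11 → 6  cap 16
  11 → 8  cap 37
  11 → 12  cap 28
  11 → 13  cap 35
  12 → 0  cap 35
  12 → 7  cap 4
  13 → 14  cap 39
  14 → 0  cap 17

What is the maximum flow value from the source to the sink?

augment #1: 11→4→1 bottleneck 10, total now 10
augment #2: 11→4→9→1 bottleneck 4, total now 14
augment #3: 11→12→7→1 bottleneck 4, total now 18
augment #4: 11→4→0→7→1 bottleneck 6, total now 24
augment #5: 11→4→0→3→9→1 bottleneck 4, total now 28

Maximum flow value: 28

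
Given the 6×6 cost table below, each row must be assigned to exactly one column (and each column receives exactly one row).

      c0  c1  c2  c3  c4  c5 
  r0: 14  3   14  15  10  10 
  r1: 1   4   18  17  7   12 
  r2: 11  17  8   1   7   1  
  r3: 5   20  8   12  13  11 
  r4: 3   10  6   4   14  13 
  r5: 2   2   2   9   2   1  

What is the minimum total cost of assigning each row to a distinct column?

Minimum assignment cost: 19

optimal assignment: row0→col1 (cost 3), row1→col0 (cost 1), row2→col5 (cost 1), row3→col2 (cost 8), row4→col3 (cost 4), row5→col4 (cost 2)
total = 3 + 1 + 1 + 8 + 4 + 2 = 19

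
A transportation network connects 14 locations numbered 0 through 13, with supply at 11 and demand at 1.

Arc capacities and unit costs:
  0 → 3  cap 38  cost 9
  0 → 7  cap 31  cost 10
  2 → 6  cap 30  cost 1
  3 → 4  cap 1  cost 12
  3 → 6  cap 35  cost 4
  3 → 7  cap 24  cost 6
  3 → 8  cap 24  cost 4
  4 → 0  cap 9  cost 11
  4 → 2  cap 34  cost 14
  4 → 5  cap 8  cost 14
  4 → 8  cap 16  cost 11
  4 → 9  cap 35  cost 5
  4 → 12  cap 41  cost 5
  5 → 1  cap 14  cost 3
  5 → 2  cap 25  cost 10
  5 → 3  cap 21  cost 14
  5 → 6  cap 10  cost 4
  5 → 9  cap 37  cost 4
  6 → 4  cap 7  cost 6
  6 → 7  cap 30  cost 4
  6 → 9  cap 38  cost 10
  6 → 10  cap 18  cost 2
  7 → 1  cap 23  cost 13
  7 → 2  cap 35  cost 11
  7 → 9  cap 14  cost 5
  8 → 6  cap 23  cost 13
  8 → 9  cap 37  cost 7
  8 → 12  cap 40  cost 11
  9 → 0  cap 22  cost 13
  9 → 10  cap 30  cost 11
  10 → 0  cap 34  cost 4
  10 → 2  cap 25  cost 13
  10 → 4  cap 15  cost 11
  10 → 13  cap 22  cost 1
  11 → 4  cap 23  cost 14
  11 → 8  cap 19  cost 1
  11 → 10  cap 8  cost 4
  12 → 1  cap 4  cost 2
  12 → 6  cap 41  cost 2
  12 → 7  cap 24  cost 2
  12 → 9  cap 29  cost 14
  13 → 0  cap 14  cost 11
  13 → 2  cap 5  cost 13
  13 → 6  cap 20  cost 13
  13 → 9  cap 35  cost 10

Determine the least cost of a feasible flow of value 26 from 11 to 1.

shortest-cost path #1: 11→8→12→1 push 4 @ unit cost 14 (adds 56)
shortest-cost path #2: 11→8→12→7→1 push 15 @ unit cost 27 (adds 405)
shortest-cost path #3: 11→4→5→1 push 7 @ unit cost 31 (adds 217)
total cost = 678

Minimum cost for 26 units: 678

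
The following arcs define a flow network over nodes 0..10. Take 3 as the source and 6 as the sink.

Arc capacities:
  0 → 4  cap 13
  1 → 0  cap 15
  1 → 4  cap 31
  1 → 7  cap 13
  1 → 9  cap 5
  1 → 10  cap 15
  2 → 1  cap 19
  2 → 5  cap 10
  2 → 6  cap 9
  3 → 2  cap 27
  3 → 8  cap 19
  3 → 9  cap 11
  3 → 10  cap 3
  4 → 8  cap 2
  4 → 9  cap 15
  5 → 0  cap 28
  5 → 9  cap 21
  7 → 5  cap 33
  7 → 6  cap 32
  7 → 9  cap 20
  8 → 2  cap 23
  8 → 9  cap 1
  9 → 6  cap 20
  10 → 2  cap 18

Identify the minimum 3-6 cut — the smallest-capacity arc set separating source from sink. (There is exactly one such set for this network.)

Min-cut arcs: {(1,7), (2,6), (9,6)} (total capacity 42)

augment #1: 3→2→6 push 9
augment #2: 3→9→6 push 11
augment #3: 3→8→9→6 push 1
augment #4: 3→2→1→7→6 push 13
augment #5: 3→2→1→9→6 push 5
augment #6: 3→8→2→5→9→6 push 3
max flow = 42; residual-reachable set from 3 gives S-side
cut edges (S→T): {(1,7), (2,6), (9,6)} total cap 42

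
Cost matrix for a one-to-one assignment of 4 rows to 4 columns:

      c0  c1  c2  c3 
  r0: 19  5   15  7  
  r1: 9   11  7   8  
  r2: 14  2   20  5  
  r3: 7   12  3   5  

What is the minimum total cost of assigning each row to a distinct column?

Minimum assignment cost: 21

optimal assignment: row0→col3 (cost 7), row1→col0 (cost 9), row2→col1 (cost 2), row3→col2 (cost 3)
total = 7 + 9 + 2 + 3 = 21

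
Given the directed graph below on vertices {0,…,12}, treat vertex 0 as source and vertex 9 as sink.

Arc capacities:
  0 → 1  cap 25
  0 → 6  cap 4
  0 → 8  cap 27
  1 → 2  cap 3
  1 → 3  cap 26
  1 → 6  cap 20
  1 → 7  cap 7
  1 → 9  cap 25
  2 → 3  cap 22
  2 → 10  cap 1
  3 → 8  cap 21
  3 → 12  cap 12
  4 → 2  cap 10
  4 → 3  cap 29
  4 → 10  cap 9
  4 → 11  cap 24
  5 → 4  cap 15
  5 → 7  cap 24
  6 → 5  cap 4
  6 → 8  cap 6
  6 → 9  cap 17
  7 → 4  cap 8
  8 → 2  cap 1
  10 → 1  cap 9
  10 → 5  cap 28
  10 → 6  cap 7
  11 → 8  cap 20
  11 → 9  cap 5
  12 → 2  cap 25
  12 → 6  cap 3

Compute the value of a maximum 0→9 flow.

Maximum flow value: 30

augment #1: 0→1→9 bottleneck 25, total now 25
augment #2: 0→6→9 bottleneck 4, total now 29
augment #3: 0→8→2→10→6→9 bottleneck 1, total now 30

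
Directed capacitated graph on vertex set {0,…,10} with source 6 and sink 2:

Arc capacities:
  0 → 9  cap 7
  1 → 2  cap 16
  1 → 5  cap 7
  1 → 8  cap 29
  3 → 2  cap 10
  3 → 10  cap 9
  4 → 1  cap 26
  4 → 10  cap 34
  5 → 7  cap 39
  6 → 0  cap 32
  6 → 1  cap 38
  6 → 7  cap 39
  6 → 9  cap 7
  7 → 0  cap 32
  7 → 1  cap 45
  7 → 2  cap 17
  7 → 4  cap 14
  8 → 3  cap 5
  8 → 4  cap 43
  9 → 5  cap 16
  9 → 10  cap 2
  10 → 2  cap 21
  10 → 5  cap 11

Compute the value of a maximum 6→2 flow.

augment #1: 6→1→2 bottleneck 16, total now 16
augment #2: 6→7→2 bottleneck 17, total now 33
augment #3: 6→9→10→2 bottleneck 2, total now 35
augment #4: 6→1→8→3→2 bottleneck 5, total now 40
augment #5: 6→7→4→10→2 bottleneck 14, total now 54
augment #6: 6→1→8→4→10→2 bottleneck 5, total now 59

Maximum flow value: 59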